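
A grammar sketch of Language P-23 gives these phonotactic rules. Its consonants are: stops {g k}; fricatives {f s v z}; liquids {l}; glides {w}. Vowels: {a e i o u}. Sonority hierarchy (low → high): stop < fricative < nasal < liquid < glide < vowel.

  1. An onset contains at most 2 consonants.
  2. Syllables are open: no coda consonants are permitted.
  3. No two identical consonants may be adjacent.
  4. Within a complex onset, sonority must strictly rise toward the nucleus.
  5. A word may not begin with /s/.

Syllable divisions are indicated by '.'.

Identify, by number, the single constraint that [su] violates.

5

[su]: word begins with /s/.
This is a violation of constraint 5: "A word may not begin with /s/."
The remaining constraints (1, 2, 3, 4) are satisfied.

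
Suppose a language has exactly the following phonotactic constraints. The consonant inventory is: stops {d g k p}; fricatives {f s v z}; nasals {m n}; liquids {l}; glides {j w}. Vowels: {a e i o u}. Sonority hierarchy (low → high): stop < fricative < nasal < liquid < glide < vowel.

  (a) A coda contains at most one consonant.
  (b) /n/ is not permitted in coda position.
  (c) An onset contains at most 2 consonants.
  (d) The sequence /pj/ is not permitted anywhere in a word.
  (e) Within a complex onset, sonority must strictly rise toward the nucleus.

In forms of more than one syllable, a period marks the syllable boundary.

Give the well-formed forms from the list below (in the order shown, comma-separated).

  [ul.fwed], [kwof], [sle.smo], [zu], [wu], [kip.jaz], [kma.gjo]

[ul.fwed] — σ1 onset /∅/, coda /l/ ok; σ2 onset /fw/ (2→5 rises), coda /d/ ok → well-formed
[kwof] — σ1 onset /kw/ (1→5 rises), coda /f/ ok → well-formed
[sle.smo] — σ1 onset /sl/ (2→4 rises), coda /∅/ ok; σ2 onset /sm/ (2→3 rises), coda /∅/ ok → well-formed
[zu] — σ1 onset /z/, coda /∅/ ok → well-formed
[wu] — σ1 onset /w/, coda /∅/ ok → well-formed
[kip.jaz] — violates constraint (d): contains banned sequence /pj/ → ill-formed
[kma.gjo] — σ1 onset /km/ (1→3 rises), coda /∅/ ok; σ2 onset /gj/ (1→5 rises), coda /∅/ ok → well-formed

[ul.fwed], [kwof], [sle.smo], [zu], [wu], [kma.gjo]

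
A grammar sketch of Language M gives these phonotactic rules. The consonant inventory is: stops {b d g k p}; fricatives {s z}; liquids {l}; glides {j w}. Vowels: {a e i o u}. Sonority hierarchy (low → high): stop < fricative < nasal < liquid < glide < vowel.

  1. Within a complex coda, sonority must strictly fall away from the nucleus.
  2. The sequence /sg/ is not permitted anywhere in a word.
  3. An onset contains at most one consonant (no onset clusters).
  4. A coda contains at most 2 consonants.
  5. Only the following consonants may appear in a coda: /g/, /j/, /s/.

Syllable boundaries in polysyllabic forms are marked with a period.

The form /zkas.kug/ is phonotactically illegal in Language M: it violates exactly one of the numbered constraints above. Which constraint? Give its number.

/zkas.kug/: syllable 1 onset /zk/ has 2 consonants (> 1).
This is a violation of constraint 3: "An onset contains at most one consonant (no onset clusters)."
The remaining constraints (1, 2, 4, 5) are satisfied.

3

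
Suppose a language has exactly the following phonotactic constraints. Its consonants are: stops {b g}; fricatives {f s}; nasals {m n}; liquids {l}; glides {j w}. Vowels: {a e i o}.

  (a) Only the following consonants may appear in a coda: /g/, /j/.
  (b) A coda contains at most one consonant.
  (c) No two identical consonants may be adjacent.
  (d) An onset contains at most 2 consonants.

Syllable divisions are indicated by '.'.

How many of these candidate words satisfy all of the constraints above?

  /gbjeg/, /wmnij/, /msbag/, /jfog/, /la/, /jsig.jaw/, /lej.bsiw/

2

/gbjeg/ — violates constraint (d): syllable 1 onset /gbj/ has 3 consonants (> 2) → not permitted
/wmnij/ — violates constraint (d): syllable 1 onset /wmn/ has 3 consonants (> 2) → not permitted
/msbag/ — violates constraint (d): syllable 1 onset /msb/ has 3 consonants (> 2) → not permitted
/jfog/ — σ1 onset /jf/ (2C), coda /g/ ok → permitted
/la/ — σ1 onset /l/, coda /∅/ ok → permitted
/jsig.jaw/ — violates constraint (a): syllable 2 coda contains /w/, which is not a licensed coda consonant → not permitted
/lej.bsiw/ — violates constraint (a): syllable 2 coda contains /w/, which is not a licensed coda consonant → not permitted
Permitted: /jfog/, /la/ → 2.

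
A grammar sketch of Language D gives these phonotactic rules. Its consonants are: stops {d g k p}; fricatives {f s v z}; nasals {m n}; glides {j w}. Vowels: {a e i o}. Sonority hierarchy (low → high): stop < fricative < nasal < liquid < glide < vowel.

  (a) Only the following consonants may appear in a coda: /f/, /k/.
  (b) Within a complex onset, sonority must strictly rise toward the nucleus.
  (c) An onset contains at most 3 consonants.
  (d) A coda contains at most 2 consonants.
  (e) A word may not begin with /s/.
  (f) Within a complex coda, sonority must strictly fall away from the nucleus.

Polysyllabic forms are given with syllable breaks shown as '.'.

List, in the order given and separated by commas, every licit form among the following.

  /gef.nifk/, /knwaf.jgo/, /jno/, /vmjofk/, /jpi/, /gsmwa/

/gef.nifk/ — σ1 onset /g/, coda /f/ ok; σ2 onset /n/, coda /fk/ (2→1 falls) ok → licit
/knwaf.jgo/ — violates constraint (b): syllable 2 onset /jg/: /j/ (glide, 5) → /g/ (stop, 1) does not rise → illicit
/jno/ — violates constraint (b): syllable 1 onset /jn/: /j/ (glide, 5) → /n/ (nasal, 3) does not rise → illicit
/vmjofk/ — σ1 onset /vmj/ (2→3→5 rises), coda /fk/ (2→1 falls) ok → licit
/jpi/ — violates constraint (b): syllable 1 onset /jp/: /j/ (glide, 5) → /p/ (stop, 1) does not rise → illicit
/gsmwa/ — violates constraint (c): syllable 1 onset /gsmw/ has 4 consonants (> 3) → illicit

/gef.nifk/, /vmjofk/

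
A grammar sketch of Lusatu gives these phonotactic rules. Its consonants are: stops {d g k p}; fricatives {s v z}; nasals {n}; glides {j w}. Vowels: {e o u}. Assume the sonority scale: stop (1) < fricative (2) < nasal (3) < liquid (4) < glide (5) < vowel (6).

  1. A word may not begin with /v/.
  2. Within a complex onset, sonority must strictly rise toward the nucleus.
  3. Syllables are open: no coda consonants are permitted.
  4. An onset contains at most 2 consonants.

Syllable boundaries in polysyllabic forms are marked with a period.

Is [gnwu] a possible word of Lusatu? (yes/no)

no

[gnwu] — violates constraint 4: syllable 1 onset /gnw/ has 3 consonants (> 2) → not permitted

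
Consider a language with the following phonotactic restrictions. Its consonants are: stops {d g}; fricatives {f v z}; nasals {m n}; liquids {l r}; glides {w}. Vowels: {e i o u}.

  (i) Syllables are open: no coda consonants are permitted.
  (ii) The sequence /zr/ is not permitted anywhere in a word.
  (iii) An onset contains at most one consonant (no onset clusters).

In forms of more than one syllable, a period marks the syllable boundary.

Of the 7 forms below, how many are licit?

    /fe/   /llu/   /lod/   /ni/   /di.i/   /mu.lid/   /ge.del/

3

/fe/ — σ1 onset /f/, coda /∅/ ok → licit
/llu/ — violates constraint (iii): syllable 1 onset /ll/ has 2 consonants (> 1) → illicit
/lod/ — violates constraint (i): syllable 1 coda /d/ has 1 consonant (> 0) → illicit
/ni/ — σ1 onset /n/, coda /∅/ ok → licit
/di.i/ — σ1 onset /d/, coda /∅/ ok; σ2 onset /∅/, coda /∅/ ok → licit
/mu.lid/ — violates constraint (i): syllable 2 coda /d/ has 1 consonant (> 0) → illicit
/ge.del/ — violates constraint (i): syllable 2 coda /l/ has 1 consonant (> 0) → illicit
Licit: /fe/, /ni/, /di.i/ → 3.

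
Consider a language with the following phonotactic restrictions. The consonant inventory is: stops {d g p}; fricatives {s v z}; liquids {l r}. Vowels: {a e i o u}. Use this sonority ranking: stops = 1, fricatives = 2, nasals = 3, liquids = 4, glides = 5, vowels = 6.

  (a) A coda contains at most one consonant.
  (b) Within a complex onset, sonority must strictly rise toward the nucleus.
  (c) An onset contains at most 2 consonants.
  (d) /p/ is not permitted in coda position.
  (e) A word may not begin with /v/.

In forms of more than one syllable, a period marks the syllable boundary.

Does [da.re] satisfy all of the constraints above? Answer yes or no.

[da.re] — σ1 onset /d/, coda /∅/ ok; σ2 onset /r/, coda /∅/ ok → permitted

yes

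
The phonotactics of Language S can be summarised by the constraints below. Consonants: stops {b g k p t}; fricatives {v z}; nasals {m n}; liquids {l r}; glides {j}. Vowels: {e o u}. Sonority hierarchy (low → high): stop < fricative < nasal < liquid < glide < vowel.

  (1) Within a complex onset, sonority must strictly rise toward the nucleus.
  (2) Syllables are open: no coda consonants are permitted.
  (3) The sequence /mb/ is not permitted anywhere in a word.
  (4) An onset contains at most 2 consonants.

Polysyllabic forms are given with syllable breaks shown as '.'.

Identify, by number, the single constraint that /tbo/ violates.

1

/tbo/: syllable 1 onset /tb/: /t/ (stop, 1) → /b/ (stop, 1) does not rise.
This is a violation of constraint 1: "Within a complex onset, sonority must strictly rise toward the nucleus."
The remaining constraints (2, 3, 4) are satisfied.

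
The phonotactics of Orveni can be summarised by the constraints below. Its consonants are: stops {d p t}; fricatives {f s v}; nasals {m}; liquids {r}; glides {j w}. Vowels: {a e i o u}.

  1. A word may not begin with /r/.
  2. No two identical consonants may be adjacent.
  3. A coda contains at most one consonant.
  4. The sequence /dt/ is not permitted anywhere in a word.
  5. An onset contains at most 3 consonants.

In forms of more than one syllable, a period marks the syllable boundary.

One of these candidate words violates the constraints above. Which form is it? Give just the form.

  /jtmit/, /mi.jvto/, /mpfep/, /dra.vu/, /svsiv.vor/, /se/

/jtmit/ — σ1 onset /jtm/ (3C), coda /t/ ok → licit
/mi.jvto/ — σ1 onset /m/, coda /∅/ ok; σ2 onset /jvt/ (3C), coda /∅/ ok → licit
/mpfep/ — σ1 onset /mpf/ (3C), coda /p/ ok → licit
/dra.vu/ — σ1 onset /dr/ (2C), coda /∅/ ok; σ2 onset /v/, coda /∅/ ok → licit
/svsiv.vor/ — violates constraint 2: adjacent identical consonants /vv/ → illicit
/se/ — σ1 onset /s/, coda /∅/ ok → licit

/svsiv.vor/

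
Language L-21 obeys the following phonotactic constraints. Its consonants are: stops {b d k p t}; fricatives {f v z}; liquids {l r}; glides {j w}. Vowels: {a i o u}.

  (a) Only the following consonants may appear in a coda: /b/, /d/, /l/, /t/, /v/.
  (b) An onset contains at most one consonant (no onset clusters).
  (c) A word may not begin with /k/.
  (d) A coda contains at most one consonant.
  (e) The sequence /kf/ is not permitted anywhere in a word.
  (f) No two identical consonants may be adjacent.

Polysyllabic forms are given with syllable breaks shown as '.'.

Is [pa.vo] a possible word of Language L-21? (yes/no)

[pa.vo] — σ1 onset /p/, coda /∅/ ok; σ2 onset /v/, coda /∅/ ok → permitted

yes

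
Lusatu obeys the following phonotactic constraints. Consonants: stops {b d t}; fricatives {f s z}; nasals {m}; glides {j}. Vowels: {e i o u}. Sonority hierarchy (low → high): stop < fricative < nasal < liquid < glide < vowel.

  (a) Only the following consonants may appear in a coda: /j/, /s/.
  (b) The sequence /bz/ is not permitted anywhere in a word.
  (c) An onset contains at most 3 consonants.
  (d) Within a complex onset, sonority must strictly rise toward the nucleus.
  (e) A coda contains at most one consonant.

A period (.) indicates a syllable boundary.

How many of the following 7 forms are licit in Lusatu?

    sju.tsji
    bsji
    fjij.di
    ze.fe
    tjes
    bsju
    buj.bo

7

sju.tsji — σ1 onset /sj/ (2→5 rises), coda /∅/ ok; σ2 onset /tsj/ (1→2→5 rises), coda /∅/ ok → licit
bsji — σ1 onset /bsj/ (1→2→5 rises), coda /∅/ ok → licit
fjij.di — σ1 onset /fj/ (2→5 rises), coda /j/ ok; σ2 onset /d/, coda /∅/ ok → licit
ze.fe — σ1 onset /z/, coda /∅/ ok; σ2 onset /f/, coda /∅/ ok → licit
tjes — σ1 onset /tj/ (1→5 rises), coda /s/ ok → licit
bsju — σ1 onset /bsj/ (1→2→5 rises), coda /∅/ ok → licit
buj.bo — σ1 onset /b/, coda /j/ ok; σ2 onset /b/, coda /∅/ ok → licit
Licit: sju.tsji, bsji, fjij.di, ze.fe, tjes, bsju, buj.bo → 7.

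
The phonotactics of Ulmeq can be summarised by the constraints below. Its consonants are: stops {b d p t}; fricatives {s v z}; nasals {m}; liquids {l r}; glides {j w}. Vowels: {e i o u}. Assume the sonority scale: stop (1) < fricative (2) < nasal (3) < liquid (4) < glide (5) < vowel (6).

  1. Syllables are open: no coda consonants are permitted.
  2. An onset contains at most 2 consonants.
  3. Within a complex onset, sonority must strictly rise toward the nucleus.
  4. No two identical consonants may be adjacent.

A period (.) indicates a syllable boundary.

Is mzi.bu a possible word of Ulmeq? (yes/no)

mzi.bu — violates constraint 3: syllable 1 onset /mz/: /m/ (nasal, 3) → /z/ (fricative, 2) does not rise → illicit

no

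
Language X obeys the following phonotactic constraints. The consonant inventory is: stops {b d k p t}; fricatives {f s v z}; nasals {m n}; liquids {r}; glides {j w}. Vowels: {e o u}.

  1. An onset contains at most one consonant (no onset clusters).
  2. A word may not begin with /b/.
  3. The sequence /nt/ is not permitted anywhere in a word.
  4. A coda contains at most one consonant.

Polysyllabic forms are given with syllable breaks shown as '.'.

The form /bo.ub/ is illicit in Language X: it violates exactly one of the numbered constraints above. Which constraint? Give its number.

/bo.ub/: word begins with /b/.
This is a violation of constraint 2: "A word may not begin with /b/."
The remaining constraints (1, 3, 4) are satisfied.

2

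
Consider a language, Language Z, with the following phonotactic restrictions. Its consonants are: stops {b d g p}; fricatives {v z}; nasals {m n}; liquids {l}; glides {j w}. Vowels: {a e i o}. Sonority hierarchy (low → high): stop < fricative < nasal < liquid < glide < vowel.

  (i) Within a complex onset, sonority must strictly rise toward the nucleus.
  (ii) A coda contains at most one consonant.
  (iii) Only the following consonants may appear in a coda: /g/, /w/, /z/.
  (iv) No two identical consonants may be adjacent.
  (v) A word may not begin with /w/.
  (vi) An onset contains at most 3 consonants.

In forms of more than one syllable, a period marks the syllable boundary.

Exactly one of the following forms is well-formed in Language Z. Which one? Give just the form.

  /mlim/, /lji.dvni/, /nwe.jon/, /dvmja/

/lji.dvni/

/mlim/ — violates constraint (iii): syllable 1 coda contains /m/, which is not a licensed coda consonant → ill-formed
/lji.dvni/ — σ1 onset /lj/ (4→5 rises), coda /∅/ ok; σ2 onset /dvn/ (1→2→3 rises), coda /∅/ ok → well-formed
/nwe.jon/ — violates constraint (iii): syllable 2 coda contains /n/, which is not a licensed coda consonant → ill-formed
/dvmja/ — violates constraint (vi): syllable 1 onset /dvmj/ has 4 consonants (> 3) → ill-formed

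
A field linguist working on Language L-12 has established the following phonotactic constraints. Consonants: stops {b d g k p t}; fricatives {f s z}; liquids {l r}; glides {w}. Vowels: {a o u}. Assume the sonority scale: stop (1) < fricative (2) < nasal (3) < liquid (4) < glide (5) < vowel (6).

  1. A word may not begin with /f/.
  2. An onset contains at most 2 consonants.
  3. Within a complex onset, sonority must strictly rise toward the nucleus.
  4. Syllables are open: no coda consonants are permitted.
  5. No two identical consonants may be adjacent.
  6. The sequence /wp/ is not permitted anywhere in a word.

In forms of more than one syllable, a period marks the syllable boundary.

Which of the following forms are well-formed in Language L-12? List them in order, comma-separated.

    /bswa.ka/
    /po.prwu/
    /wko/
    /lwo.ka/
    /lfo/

/bswa.ka/ — violates constraint 2: syllable 1 onset /bsw/ has 3 consonants (> 2) → ill-formed
/po.prwu/ — violates constraint 2: syllable 2 onset /prw/ has 3 consonants (> 2) → ill-formed
/wko/ — violates constraint 3: syllable 1 onset /wk/: /w/ (glide, 5) → /k/ (stop, 1) does not rise → ill-formed
/lwo.ka/ — σ1 onset /lw/ (4→5 rises), coda /∅/ ok; σ2 onset /k/, coda /∅/ ok → well-formed
/lfo/ — violates constraint 3: syllable 1 onset /lf/: /l/ (liquid, 4) → /f/ (fricative, 2) does not rise → ill-formed

/lwo.ka/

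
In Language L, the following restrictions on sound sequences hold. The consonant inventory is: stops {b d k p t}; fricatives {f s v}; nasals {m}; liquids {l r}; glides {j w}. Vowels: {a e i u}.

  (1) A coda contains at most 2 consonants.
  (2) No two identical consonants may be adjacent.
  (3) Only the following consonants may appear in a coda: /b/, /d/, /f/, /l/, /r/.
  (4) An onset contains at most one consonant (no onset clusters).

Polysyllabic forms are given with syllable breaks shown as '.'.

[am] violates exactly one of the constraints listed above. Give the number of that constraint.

[am]: syllable 1 coda contains /m/, which is not a licensed coda consonant.
This is a violation of constraint 3: "Only the following consonants may appear in a coda: /b/, /d/, /f/, /l/, /r/."
The remaining constraints (1, 2, 4) are satisfied.

3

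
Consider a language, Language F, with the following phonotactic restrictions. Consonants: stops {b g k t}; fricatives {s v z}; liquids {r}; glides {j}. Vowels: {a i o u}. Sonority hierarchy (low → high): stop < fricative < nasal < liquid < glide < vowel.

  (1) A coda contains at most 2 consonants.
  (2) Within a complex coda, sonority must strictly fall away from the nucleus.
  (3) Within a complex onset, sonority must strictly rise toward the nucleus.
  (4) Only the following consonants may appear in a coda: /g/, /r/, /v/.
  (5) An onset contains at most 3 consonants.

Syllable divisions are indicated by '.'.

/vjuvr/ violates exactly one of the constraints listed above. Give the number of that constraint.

2

/vjuvr/: syllable 1 coda /vr/: /v/ (fricative, 2) → /r/ (liquid, 4) does not fall.
This is a violation of constraint 2: "Within a complex coda, sonority must strictly fall away from the nucleus."
The remaining constraints (1, 3, 4, 5) are satisfied.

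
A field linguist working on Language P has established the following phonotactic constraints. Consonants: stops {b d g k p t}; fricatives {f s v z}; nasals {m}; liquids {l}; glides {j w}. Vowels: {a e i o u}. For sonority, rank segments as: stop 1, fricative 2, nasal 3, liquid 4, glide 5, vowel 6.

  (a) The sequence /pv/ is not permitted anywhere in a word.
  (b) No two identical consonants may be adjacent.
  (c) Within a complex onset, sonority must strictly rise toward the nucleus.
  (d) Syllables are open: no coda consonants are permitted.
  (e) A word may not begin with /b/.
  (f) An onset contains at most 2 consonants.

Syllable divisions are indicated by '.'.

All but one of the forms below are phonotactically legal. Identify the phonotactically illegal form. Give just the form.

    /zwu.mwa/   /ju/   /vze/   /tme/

/zwu.mwa/ — σ1 onset /zw/ (2→5 rises), coda /∅/ ok; σ2 onset /mw/ (3→5 rises), coda /∅/ ok → phonotactically legal
/ju/ — σ1 onset /j/, coda /∅/ ok → phonotactically legal
/vze/ — violates constraint (c): syllable 1 onset /vz/: /v/ (fricative, 2) → /z/ (fricative, 2) does not rise → phonotactically illegal
/tme/ — σ1 onset /tm/ (1→3 rises), coda /∅/ ok → phonotactically legal

/vze/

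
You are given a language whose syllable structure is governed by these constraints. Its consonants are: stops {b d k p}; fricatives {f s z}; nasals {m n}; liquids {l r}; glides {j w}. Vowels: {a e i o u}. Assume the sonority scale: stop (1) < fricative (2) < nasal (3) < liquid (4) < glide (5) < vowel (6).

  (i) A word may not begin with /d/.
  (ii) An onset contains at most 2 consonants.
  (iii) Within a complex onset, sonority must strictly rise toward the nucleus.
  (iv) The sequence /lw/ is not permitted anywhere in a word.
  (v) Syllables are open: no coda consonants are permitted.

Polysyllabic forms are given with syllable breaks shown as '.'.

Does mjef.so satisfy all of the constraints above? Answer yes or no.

no

mjef.so — violates constraint (v): syllable 1 coda /f/ has 1 consonant (> 0) → ill-formed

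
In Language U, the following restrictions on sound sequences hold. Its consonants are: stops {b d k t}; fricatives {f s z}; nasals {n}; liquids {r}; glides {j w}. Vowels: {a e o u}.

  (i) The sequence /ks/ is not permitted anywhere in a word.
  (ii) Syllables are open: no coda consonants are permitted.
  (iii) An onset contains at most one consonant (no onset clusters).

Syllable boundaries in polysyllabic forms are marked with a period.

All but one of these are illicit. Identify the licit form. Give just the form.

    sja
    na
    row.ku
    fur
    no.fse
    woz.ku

sja — violates constraint (iii): syllable 1 onset /sj/ has 2 consonants (> 1) → illicit
na — σ1 onset /n/, coda /∅/ ok → licit
row.ku — violates constraint (ii): syllable 1 coda /w/ has 1 consonant (> 0) → illicit
fur — violates constraint (ii): syllable 1 coda /r/ has 1 consonant (> 0) → illicit
no.fse — violates constraint (iii): syllable 2 onset /fs/ has 2 consonants (> 1) → illicit
woz.ku — violates constraint (ii): syllable 1 coda /z/ has 1 consonant (> 0) → illicit

na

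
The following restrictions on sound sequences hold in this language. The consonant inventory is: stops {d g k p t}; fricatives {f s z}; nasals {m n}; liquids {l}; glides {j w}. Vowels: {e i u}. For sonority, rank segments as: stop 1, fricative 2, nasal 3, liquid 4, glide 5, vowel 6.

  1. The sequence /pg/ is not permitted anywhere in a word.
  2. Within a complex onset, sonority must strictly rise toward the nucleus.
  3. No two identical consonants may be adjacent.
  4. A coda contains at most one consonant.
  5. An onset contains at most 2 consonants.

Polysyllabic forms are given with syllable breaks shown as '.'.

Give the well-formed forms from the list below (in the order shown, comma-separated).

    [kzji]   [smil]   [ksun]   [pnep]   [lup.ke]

[kzji] — violates constraint 5: syllable 1 onset /kzj/ has 3 consonants (> 2) → ill-formed
[smil] — σ1 onset /sm/ (2→3 rises), coda /l/ ok → well-formed
[ksun] — σ1 onset /ks/ (1→2 rises), coda /n/ ok → well-formed
[pnep] — σ1 onset /pn/ (1→3 rises), coda /p/ ok → well-formed
[lup.ke] — σ1 onset /l/, coda /p/ ok; σ2 onset /k/, coda /∅/ ok → well-formed

[smil], [ksun], [pnep], [lup.ke]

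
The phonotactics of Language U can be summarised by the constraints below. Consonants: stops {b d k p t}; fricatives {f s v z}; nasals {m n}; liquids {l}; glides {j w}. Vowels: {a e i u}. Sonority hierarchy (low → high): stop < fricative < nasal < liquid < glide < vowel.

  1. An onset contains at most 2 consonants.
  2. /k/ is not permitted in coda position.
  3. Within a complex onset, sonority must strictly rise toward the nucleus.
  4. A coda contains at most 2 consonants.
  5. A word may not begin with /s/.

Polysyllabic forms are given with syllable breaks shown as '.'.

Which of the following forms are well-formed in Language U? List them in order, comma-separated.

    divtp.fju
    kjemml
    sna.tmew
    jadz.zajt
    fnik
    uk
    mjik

divtp.fju — violates constraint 4: syllable 1 coda /vtp/ has 3 consonants (> 2) → ill-formed
kjemml — violates constraint 4: syllable 1 coda /mml/ has 3 consonants (> 2) → ill-formed
sna.tmew — violates constraint 5: word begins with /s/ → ill-formed
jadz.zajt — σ1 onset /j/, coda /dz/ (2C) ok; σ2 onset /z/, coda /jt/ (2C) ok → well-formed
fnik — violates constraint 2: syllable 1 coda contains /k/ → ill-formed
uk — violates constraint 2: syllable 1 coda contains /k/ → ill-formed
mjik — violates constraint 2: syllable 1 coda contains /k/ → ill-formed

jadz.zajt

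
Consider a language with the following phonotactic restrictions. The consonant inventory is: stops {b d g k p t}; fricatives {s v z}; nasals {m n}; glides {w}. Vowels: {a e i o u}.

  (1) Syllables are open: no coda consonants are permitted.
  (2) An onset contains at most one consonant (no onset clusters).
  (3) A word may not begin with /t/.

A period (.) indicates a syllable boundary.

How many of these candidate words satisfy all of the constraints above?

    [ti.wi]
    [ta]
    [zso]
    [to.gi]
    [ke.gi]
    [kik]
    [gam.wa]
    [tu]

[ti.wi] — violates constraint 3: word begins with /t/ → illicit
[ta] — violates constraint 3: word begins with /t/ → illicit
[zso] — violates constraint 2: syllable 1 onset /zs/ has 2 consonants (> 1) → illicit
[to.gi] — violates constraint 3: word begins with /t/ → illicit
[ke.gi] — σ1 onset /k/, coda /∅/ ok; σ2 onset /g/, coda /∅/ ok → licit
[kik] — violates constraint 1: syllable 1 coda /k/ has 1 consonant (> 0) → illicit
[gam.wa] — violates constraint 1: syllable 1 coda /m/ has 1 consonant (> 0) → illicit
[tu] — violates constraint 3: word begins with /t/ → illicit
Licit: [ke.gi] → 1.

1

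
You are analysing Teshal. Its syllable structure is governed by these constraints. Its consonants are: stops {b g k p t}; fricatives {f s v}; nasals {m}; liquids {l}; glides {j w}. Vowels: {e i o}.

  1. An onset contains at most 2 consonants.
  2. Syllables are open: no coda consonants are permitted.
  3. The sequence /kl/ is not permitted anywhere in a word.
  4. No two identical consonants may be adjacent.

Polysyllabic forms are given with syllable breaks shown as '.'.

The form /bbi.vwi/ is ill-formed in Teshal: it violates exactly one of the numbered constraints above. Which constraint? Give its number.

4

/bbi.vwi/: adjacent identical consonants /bb/.
This is a violation of constraint 4: "No two identical consonants may be adjacent."
The remaining constraints (1, 2, 3) are satisfied.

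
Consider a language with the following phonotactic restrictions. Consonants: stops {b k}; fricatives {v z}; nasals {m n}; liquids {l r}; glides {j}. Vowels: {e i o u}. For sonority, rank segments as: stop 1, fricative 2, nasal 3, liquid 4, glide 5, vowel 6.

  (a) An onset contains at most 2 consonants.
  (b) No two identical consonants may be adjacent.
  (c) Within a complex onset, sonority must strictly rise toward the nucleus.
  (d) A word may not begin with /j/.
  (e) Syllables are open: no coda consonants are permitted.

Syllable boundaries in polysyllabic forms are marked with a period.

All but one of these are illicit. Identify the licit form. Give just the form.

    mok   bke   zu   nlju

mok — violates constraint (e): syllable 1 coda /k/ has 1 consonant (> 0) → illicit
bke — violates constraint (c): syllable 1 onset /bk/: /b/ (stop, 1) → /k/ (stop, 1) does not rise → illicit
zu — σ1 onset /z/, coda /∅/ ok → licit
nlju — violates constraint (a): syllable 1 onset /nlj/ has 3 consonants (> 2) → illicit

zu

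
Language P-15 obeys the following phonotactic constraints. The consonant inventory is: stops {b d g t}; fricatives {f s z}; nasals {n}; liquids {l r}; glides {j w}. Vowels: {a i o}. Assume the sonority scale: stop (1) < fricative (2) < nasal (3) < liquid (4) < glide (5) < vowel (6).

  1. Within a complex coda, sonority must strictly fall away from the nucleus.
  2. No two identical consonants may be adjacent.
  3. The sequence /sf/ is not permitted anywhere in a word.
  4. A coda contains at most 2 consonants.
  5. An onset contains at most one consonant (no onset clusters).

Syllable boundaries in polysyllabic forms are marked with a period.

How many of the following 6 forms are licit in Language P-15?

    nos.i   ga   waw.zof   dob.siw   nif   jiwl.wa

6

nos.i — σ1 onset /n/, coda /s/ ok; σ2 onset /∅/, coda /∅/ ok → licit
ga — σ1 onset /g/, coda /∅/ ok → licit
waw.zof — σ1 onset /w/, coda /w/ ok; σ2 onset /z/, coda /f/ ok → licit
dob.siw — σ1 onset /d/, coda /b/ ok; σ2 onset /s/, coda /w/ ok → licit
nif — σ1 onset /n/, coda /f/ ok → licit
jiwl.wa — σ1 onset /j/, coda /wl/ (5→4 falls) ok; σ2 onset /w/, coda /∅/ ok → licit
Licit: nos.i, ga, waw.zof, dob.siw, nif, jiwl.wa → 6.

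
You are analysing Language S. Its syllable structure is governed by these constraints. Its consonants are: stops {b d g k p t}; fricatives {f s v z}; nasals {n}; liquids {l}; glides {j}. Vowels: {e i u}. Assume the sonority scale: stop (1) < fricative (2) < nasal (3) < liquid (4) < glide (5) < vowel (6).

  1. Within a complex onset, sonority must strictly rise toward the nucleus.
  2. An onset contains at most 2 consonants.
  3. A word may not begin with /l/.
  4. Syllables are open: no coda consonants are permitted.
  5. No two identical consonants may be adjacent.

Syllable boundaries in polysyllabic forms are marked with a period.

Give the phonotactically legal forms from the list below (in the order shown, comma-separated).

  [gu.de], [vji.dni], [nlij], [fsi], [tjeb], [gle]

[gu.de], [vji.dni], [gle]

[gu.de] — σ1 onset /g/, coda /∅/ ok; σ2 onset /d/, coda /∅/ ok → phonotactically legal
[vji.dni] — σ1 onset /vj/ (2→5 rises), coda /∅/ ok; σ2 onset /dn/ (1→3 rises), coda /∅/ ok → phonotactically legal
[nlij] — violates constraint 4: syllable 1 coda /j/ has 1 consonant (> 0) → phonotactically illegal
[fsi] — violates constraint 1: syllable 1 onset /fs/: /f/ (fricative, 2) → /s/ (fricative, 2) does not rise → phonotactically illegal
[tjeb] — violates constraint 4: syllable 1 coda /b/ has 1 consonant (> 0) → phonotactically illegal
[gle] — σ1 onset /gl/ (1→4 rises), coda /∅/ ok → phonotactically legal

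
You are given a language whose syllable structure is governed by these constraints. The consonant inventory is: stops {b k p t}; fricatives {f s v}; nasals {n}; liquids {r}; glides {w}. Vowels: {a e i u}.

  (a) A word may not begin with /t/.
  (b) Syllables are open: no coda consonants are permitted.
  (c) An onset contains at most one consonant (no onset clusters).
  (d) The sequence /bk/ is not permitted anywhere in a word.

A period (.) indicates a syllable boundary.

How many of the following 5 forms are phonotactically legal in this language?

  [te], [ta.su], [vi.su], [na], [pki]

2

[te] — violates constraint (a): word begins with /t/ → phonotactically illegal
[ta.su] — violates constraint (a): word begins with /t/ → phonotactically illegal
[vi.su] — σ1 onset /v/, coda /∅/ ok; σ2 onset /s/, coda /∅/ ok → phonotactically legal
[na] — σ1 onset /n/, coda /∅/ ok → phonotactically legal
[pki] — violates constraint (c): syllable 1 onset /pk/ has 2 consonants (> 1) → phonotactically illegal
Phonotactically legal: [vi.su], [na] → 2.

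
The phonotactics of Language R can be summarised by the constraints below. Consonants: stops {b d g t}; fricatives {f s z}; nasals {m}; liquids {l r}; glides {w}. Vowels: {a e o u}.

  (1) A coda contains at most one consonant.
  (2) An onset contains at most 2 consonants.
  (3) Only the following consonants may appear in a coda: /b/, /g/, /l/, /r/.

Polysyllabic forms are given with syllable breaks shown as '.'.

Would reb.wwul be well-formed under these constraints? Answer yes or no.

yes

reb.wwul — σ1 onset /r/, coda /b/ ok; σ2 onset /ww/ (2C), coda /l/ ok → well-formed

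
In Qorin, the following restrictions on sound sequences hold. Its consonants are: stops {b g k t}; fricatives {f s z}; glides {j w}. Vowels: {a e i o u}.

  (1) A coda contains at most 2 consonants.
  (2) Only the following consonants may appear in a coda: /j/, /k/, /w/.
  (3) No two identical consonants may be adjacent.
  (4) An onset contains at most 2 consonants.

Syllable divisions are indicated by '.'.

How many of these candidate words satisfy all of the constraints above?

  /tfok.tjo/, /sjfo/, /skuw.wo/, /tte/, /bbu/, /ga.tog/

/tfok.tjo/ — σ1 onset /tf/ (2C), coda /k/ ok; σ2 onset /tj/ (2C), coda /∅/ ok → licit
/sjfo/ — violates constraint 4: syllable 1 onset /sjf/ has 3 consonants (> 2) → illicit
/skuw.wo/ — violates constraint 3: adjacent identical consonants /ww/ → illicit
/tte/ — violates constraint 3: adjacent identical consonants /tt/ → illicit
/bbu/ — violates constraint 3: adjacent identical consonants /bb/ → illicit
/ga.tog/ — violates constraint 2: syllable 2 coda contains /g/, which is not a licensed coda consonant → illicit
Licit: /tfok.tjo/ → 1.

1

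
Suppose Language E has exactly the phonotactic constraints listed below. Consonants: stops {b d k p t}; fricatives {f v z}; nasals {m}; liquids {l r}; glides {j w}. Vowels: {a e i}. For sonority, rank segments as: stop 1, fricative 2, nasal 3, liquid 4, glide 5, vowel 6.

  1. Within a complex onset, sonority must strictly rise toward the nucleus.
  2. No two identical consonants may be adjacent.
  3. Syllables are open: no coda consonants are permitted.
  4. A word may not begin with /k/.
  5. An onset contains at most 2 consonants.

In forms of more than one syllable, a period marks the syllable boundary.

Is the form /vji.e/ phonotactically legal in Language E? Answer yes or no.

/vji.e/ — σ1 onset /vj/ (2→5 rises), coda /∅/ ok; σ2 onset /∅/, coda /∅/ ok → phonotactically legal

yes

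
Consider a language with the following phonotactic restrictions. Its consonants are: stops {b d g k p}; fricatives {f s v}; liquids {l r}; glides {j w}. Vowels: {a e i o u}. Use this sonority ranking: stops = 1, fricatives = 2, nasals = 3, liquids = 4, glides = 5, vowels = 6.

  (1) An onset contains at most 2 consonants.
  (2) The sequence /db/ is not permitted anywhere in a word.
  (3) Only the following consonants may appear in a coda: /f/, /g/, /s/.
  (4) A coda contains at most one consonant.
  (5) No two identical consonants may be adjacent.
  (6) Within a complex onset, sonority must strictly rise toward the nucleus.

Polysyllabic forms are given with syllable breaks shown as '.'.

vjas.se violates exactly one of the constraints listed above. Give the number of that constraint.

5

vjas.se: adjacent identical consonants /ss/.
This is a violation of constraint 5: "No two identical consonants may be adjacent."
The remaining constraints (1, 2, 3, 4, 6) are satisfied.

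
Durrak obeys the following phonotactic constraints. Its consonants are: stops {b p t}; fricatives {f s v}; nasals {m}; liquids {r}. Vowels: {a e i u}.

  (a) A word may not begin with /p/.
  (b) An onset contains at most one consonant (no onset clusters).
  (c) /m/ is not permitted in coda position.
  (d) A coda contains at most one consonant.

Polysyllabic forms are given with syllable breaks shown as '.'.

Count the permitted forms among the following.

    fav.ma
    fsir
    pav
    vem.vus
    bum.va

fav.ma — σ1 onset /f/, coda /v/ ok; σ2 onset /m/, coda /∅/ ok → permitted
fsir — violates constraint (b): syllable 1 onset /fs/ has 2 consonants (> 1) → not permitted
pav — violates constraint (a): word begins with /p/ → not permitted
vem.vus — violates constraint (c): syllable 1 coda contains /m/ → not permitted
bum.va — violates constraint (c): syllable 1 coda contains /m/ → not permitted
Permitted: fav.ma → 1.

1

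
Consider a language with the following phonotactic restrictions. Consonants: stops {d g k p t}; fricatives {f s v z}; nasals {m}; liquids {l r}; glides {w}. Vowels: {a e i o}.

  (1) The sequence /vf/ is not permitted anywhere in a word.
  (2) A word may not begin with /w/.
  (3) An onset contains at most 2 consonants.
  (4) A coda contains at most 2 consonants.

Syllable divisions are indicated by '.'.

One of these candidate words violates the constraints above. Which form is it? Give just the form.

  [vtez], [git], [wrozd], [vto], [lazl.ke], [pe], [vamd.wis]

[vtez] — σ1 onset /vt/ (2C), coda /z/ ok → well-formed
[git] — σ1 onset /g/, coda /t/ ok → well-formed
[wrozd] — violates constraint 2: word begins with /w/ → ill-formed
[vto] — σ1 onset /vt/ (2C), coda /∅/ ok → well-formed
[lazl.ke] — σ1 onset /l/, coda /zl/ (2C) ok; σ2 onset /k/, coda /∅/ ok → well-formed
[pe] — σ1 onset /p/, coda /∅/ ok → well-formed
[vamd.wis] — σ1 onset /v/, coda /md/ (2C) ok; σ2 onset /w/, coda /s/ ok → well-formed

[wrozd]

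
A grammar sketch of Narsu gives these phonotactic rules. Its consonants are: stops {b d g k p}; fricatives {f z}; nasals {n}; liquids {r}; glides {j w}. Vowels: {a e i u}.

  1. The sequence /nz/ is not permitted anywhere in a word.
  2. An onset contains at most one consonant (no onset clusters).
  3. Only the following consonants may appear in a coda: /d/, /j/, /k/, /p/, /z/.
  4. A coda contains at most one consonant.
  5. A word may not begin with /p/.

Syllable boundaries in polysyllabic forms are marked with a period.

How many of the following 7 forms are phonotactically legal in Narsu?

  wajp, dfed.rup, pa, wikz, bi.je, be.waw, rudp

1

wajp — violates constraint 4: syllable 1 coda /jp/ has 2 consonants (> 1) → phonotactically illegal
dfed.rup — violates constraint 2: syllable 1 onset /df/ has 2 consonants (> 1) → phonotactically illegal
pa — violates constraint 5: word begins with /p/ → phonotactically illegal
wikz — violates constraint 4: syllable 1 coda /kz/ has 2 consonants (> 1) → phonotactically illegal
bi.je — σ1 onset /b/, coda /∅/ ok; σ2 onset /j/, coda /∅/ ok → phonotactically legal
be.waw — violates constraint 3: syllable 2 coda contains /w/, which is not a licensed coda consonant → phonotactically illegal
rudp — violates constraint 4: syllable 1 coda /dp/ has 2 consonants (> 1) → phonotactically illegal
Phonotactically legal: bi.je → 1.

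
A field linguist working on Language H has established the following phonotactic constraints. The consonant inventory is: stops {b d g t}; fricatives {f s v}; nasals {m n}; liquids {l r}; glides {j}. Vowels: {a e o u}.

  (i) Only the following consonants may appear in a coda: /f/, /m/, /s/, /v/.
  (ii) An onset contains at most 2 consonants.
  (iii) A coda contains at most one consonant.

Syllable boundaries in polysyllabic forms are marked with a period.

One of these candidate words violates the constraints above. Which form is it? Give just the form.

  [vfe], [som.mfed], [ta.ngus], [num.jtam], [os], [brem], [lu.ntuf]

[som.mfed]

[vfe] — σ1 onset /vf/ (2C), coda /∅/ ok → phonotactically legal
[som.mfed] — violates constraint (i): syllable 2 coda contains /d/, which is not a licensed coda consonant → phonotactically illegal
[ta.ngus] — σ1 onset /t/, coda /∅/ ok; σ2 onset /ng/ (2C), coda /s/ ok → phonotactically legal
[num.jtam] — σ1 onset /n/, coda /m/ ok; σ2 onset /jt/ (2C), coda /m/ ok → phonotactically legal
[os] — σ1 onset /∅/, coda /s/ ok → phonotactically legal
[brem] — σ1 onset /br/ (2C), coda /m/ ok → phonotactically legal
[lu.ntuf] — σ1 onset /l/, coda /∅/ ok; σ2 onset /nt/ (2C), coda /f/ ok → phonotactically legal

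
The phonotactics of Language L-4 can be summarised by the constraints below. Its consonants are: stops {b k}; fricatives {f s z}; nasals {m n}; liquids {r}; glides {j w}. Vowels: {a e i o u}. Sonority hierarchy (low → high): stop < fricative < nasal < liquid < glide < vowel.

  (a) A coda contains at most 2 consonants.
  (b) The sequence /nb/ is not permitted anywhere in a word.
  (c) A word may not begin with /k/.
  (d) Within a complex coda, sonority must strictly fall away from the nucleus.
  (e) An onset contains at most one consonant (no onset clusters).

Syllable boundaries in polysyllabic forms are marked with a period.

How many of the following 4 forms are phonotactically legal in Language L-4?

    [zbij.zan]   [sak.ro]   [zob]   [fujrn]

[zbij.zan] — violates constraint (e): syllable 1 onset /zb/ has 2 consonants (> 1) → phonotactically illegal
[sak.ro] — σ1 onset /s/, coda /k/ ok; σ2 onset /r/, coda /∅/ ok → phonotactically legal
[zob] — σ1 onset /z/, coda /b/ ok → phonotactically legal
[fujrn] — violates constraint (a): syllable 1 coda /jrn/ has 3 consonants (> 2) → phonotactically illegal
Phonotactically legal: [sak.ro], [zob] → 2.

2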